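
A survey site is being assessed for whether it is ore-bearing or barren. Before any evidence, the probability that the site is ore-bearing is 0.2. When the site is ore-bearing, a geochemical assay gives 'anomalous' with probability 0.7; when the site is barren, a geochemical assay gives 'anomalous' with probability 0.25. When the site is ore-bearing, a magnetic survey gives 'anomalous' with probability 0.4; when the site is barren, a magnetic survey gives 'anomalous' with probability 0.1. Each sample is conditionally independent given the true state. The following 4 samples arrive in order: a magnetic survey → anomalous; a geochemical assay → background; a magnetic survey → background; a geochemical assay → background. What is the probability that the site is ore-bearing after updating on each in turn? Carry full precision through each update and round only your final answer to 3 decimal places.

Apply Bayes' rule sequentially, carrying P(ore) forward.
After a magnetic survey='anomalous': P(ore) = 0.4·0.2000 / (0.4·0.2000 + 0.1·0.8000) ≈ 0.5000
After a geochemical assay='background': P(ore) = 0.3·0.5000 / (0.3·0.5000 + 0.75·0.5000) ≈ 0.2857
After a magnetic survey='background': P(ore) = 0.6·0.2857 / (0.6·0.2857 + 0.9·0.7143) ≈ 0.2105
After a geochemical assay='background': P(ore) = 0.3·0.2105 / (0.3·0.2105 + 0.75·0.7895) ≈ 0.0964

0.096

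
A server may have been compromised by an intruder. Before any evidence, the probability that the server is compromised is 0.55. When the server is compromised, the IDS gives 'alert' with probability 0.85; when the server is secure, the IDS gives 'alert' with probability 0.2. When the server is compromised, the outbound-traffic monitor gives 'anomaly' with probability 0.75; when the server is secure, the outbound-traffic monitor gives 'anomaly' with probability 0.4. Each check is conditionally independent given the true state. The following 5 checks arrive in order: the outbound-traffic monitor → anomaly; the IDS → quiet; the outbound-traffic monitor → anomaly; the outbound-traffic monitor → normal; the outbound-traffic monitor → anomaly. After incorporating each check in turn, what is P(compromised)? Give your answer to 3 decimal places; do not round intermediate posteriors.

0.386

After the outbound-traffic monitor='anomaly': P(compromised) = 0.75·0.5500 / (0.75·0.5500 + 0.4·0.4500) ≈ 0.6962
After the IDS='quiet': P(compromised) = 0.15·0.6962 / (0.15·0.6962 + 0.8·0.3038) ≈ 0.3005
After the outbound-traffic monitor='anomaly': P(compromised) = 0.75·0.3005 / (0.75·0.3005 + 0.4·0.6995) ≈ 0.4462
After the outbound-traffic monitor='normal': P(compromised) = 0.25·0.4462 / (0.25·0.4462 + 0.6·0.5538) ≈ 0.2513
After the outbound-traffic monitor='anomaly': P(compromised) = 0.75·0.2513 / (0.75·0.2513 + 0.4·0.7487) ≈ 0.3863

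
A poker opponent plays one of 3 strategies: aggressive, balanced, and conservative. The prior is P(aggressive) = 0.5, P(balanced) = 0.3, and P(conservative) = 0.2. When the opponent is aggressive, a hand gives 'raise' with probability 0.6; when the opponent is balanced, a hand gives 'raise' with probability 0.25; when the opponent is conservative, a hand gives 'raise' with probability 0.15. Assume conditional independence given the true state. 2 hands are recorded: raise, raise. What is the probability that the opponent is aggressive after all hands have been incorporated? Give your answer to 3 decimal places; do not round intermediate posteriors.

0.886

Each posterior becomes the prior for the next update.
After 'raise': normaliser = 0.6·0.5000 + 0.25·0.3000 + 0.15·0.2000; P(aggressive) ≈ 0.7407, P(balanced) ≈ 0.1852, P(conservative) ≈ 0.0741
After 'raise': normaliser = 0.6·0.7407 + 0.25·0.1852 + 0.15·0.0741; P(aggressive) ≈ 0.8856, P(balanced) ≈ 0.0923, P(conservative) ≈ 0.0221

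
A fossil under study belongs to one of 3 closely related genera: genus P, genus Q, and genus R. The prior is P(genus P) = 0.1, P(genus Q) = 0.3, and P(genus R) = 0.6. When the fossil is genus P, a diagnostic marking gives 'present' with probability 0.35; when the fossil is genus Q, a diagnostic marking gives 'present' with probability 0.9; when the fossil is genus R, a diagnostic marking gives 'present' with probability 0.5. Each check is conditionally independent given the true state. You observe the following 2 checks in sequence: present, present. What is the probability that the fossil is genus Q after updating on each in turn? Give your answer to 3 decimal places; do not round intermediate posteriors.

After 'present': normaliser = 0.35·0.1000 + 0.9·0.3000 + 0.5·0.6000; P(genus P) ≈ 0.0579, P(genus Q) ≈ 0.4463, P(genus R) ≈ 0.4959
After 'present': normaliser = 0.35·0.0579 + 0.9·0.4463 + 0.5·0.4959; P(genus P) ≈ 0.0302, P(genus Q) ≈ 0.5996, P(genus R) ≈ 0.3701

0.600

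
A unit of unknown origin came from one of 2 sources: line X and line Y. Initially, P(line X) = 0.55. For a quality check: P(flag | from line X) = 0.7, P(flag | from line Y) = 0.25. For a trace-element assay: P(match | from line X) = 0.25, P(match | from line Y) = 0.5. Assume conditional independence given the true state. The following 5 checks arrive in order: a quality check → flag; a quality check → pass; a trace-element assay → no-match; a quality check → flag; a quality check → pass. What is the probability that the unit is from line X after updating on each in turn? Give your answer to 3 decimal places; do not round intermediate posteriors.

0.697

After a quality check='flag': P(line X) = 0.7·0.5500 / (0.7·0.5500 + 0.25·0.4500) ≈ 0.7739
After a quality check='pass': P(line X) = 0.3·0.7739 / (0.3·0.7739 + 0.75·0.2261) ≈ 0.5779
After a trace-element assay='no-match': P(line X) = 0.75·0.5779 / (0.75·0.5779 + 0.5·0.4221) ≈ 0.6725
After a quality check='flag': P(line X) = 0.7·0.6725 / (0.7·0.6725 + 0.25·0.3275) ≈ 0.8518
After a quality check='pass': P(line X) = 0.3·0.8518 / (0.3·0.8518 + 0.75·0.1482) ≈ 0.6969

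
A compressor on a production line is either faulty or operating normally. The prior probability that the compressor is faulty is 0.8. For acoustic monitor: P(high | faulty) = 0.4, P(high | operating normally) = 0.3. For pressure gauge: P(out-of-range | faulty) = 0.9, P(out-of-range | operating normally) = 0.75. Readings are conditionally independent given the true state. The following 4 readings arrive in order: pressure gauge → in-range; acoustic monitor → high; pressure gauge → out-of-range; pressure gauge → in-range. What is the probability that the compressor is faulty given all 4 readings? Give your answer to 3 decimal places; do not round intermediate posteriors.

Each posterior becomes the prior for the next update.
After pressure gauge='in-range': P(faulty) = 0.1·0.8000 / (0.1·0.8000 + 0.25·0.2000) ≈ 0.6154
After acoustic monitor='high': P(faulty) = 0.4·0.6154 / (0.4·0.6154 + 0.3·0.3846) ≈ 0.6809
After pressure gauge='out-of-range': P(faulty) = 0.9·0.6809 / (0.9·0.6809 + 0.75·0.3191) ≈ 0.7191
After pressure gauge='in-range': P(faulty) = 0.1·0.7191 / (0.1·0.7191 + 0.25·0.2809) ≈ 0.5059

0.506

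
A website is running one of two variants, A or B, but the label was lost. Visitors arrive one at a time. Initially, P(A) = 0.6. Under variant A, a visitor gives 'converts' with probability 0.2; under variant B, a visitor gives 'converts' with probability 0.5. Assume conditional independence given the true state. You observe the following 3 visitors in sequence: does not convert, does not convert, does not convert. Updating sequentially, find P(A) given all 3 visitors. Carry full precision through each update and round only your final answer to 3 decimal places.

0.860

Apply Bayes' rule sequentially, carrying P(A) forward.
After 'does not convert': P(A) = 0.8·0.6000 / (0.8·0.6000 + 0.5·0.4000) ≈ 0.7059
After 'does not convert': P(A) = 0.8·0.7059 / (0.8·0.7059 + 0.5·0.2941) ≈ 0.7934
After 'does not convert': P(A) = 0.8·0.7934 / (0.8·0.7934 + 0.5·0.2066) ≈ 0.8600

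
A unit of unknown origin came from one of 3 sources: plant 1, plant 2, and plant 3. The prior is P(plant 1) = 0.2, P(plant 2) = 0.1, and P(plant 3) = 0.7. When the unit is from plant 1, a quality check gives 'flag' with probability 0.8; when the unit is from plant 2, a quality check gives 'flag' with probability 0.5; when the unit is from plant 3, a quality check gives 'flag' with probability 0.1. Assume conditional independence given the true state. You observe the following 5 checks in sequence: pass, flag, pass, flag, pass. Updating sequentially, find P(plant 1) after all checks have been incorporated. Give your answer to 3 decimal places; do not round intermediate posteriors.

After 'pass': normaliser = 0.2·0.2000 + 0.5·0.1000 + 0.9·0.7000; P(plant 1) ≈ 0.0556, P(plant 2) ≈ 0.0694, P(plant 3) ≈ 0.8750
After 'flag': normaliser = 0.8·0.0556 + 0.5·0.0694 + 0.1·0.8750; P(plant 1) ≈ 0.2667, P(plant 2) ≈ 0.2083, P(plant 3) ≈ 0.5250
After 'pass': normaliser = 0.2·0.2667 + 0.5·0.2083 + 0.9·0.5250; P(plant 1) ≈ 0.0847, P(plant 2) ≈ 0.1653, P(plant 3) ≈ 0.7500
After 'flag': normaliser = 0.8·0.0847 + 0.5·0.1653 + 0.1·0.7500; P(plant 1) ≈ 0.3005, P(plant 2) ≈ 0.3668, P(plant 3) ≈ 0.3327
After 'pass': normaliser = 0.2·0.3005 + 0.5·0.3668 + 0.9·0.3327; P(plant 1) ≈ 0.1107, P(plant 2) ≈ 0.3378, P(plant 3) ≈ 0.5516

0.111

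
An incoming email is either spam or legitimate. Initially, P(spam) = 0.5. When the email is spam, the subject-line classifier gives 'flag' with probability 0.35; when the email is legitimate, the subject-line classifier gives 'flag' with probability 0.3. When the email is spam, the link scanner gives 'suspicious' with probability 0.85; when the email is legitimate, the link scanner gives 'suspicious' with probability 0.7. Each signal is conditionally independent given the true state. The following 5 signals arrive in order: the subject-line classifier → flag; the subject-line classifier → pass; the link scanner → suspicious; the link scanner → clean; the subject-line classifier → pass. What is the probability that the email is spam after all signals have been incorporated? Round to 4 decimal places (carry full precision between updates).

0.3792

After the subject-line classifier='flag': P(spam) = 0.35·0.5000 / (0.35·0.5000 + 0.3·0.5000) ≈ 0.5385
After the subject-line classifier='pass': P(spam) = 0.65·0.5385 / (0.65·0.5385 + 0.7·0.4615) ≈ 0.5200
After the link scanner='suspicious': P(spam) = 0.85·0.5200 / (0.85·0.5200 + 0.7·0.4800) ≈ 0.5681
After the link scanner='clean': P(spam) = 0.15·0.5681 / (0.15·0.5681 + 0.3·0.4319) ≈ 0.3968
After the subject-line classifier='pass': P(spam) = 0.65·0.3968 / (0.65·0.3968 + 0.7·0.6032) ≈ 0.3792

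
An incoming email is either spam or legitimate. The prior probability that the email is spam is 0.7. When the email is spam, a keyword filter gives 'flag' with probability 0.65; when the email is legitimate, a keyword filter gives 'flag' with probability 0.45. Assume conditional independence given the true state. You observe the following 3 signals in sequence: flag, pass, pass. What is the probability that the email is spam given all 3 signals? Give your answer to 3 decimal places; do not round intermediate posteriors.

After 'flag': P(spam) = 0.65·0.7000 / (0.65·0.7000 + 0.45·0.3000) ≈ 0.7712
After 'pass': P(spam) = 0.35·0.7712 / (0.35·0.7712 + 0.55·0.2288) ≈ 0.6820
After 'pass': P(spam) = 0.35·0.6820 / (0.35·0.6820 + 0.55·0.3180) ≈ 0.5771

0.577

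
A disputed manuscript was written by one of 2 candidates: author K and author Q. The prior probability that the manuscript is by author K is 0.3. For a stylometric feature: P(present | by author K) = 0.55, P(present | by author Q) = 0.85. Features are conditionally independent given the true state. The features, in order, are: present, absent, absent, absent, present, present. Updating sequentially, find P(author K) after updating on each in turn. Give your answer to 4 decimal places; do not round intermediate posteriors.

0.7582

After 'present': P(author K) = 0.55·0.3000 / (0.55·0.3000 + 0.85·0.7000) ≈ 0.2171
After 'absent': P(author K) = 0.45·0.2171 / (0.45·0.2171 + 0.15·0.7829) ≈ 0.4541
After 'absent': P(author K) = 0.45·0.4541 / (0.45·0.4541 + 0.15·0.5459) ≈ 0.7139
After 'absent': P(author K) = 0.45·0.7139 / (0.45·0.7139 + 0.15·0.2861) ≈ 0.8822
After 'present': P(author K) = 0.55·0.8822 / (0.55·0.8822 + 0.85·0.1178) ≈ 0.8289
After 'present': P(author K) = 0.55·0.8289 / (0.55·0.8289 + 0.85·0.1711) ≈ 0.7582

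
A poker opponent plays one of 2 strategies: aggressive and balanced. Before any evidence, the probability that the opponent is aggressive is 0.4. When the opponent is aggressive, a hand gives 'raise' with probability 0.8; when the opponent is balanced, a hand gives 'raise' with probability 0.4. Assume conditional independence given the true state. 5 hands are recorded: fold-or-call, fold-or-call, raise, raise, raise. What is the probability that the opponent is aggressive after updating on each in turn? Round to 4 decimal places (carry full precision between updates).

After 'fold-or-call': P(aggressive) = 0.2·0.4000 / (0.2·0.4000 + 0.6·0.6000) ≈ 0.1818
After 'fold-or-call': P(aggressive) = 0.2·0.1818 / (0.2·0.1818 + 0.6·0.8182) ≈ 0.0690
After 'raise': P(aggressive) = 0.8·0.0690 / (0.8·0.0690 + 0.4·0.9310) ≈ 0.1290
After 'raise': P(aggressive) = 0.8·0.1290 / (0.8·0.1290 + 0.4·0.8710) ≈ 0.2286
After 'raise': P(aggressive) = 0.8·0.2286 / (0.8·0.2286 + 0.4·0.7714) ≈ 0.3721

0.3721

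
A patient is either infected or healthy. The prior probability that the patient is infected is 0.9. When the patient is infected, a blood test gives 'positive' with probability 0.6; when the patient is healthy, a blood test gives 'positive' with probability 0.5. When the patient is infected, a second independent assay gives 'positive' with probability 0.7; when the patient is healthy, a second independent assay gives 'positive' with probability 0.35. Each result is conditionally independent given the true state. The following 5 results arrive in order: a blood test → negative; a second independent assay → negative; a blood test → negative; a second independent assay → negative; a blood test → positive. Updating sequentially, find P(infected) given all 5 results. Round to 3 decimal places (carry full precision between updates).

Each posterior becomes the prior for the next update.
After a blood test='negative': P(infected) = 0.4·0.9000 / (0.4·0.9000 + 0.5·0.1000) ≈ 0.8780
After a second independent assay='negative': P(infected) = 0.3·0.8780 / (0.3·0.8780 + 0.65·0.1220) ≈ 0.7687
After a blood test='negative': P(infected) = 0.4·0.7687 / (0.4·0.7687 + 0.5·0.2313) ≈ 0.7267
After a second independent assay='negative': P(infected) = 0.3·0.7267 / (0.3·0.7267 + 0.65·0.2733) ≈ 0.5510
After a blood test='positive': P(infected) = 0.6·0.5510 / (0.6·0.5510 + 0.5·0.4490) ≈ 0.5955

0.596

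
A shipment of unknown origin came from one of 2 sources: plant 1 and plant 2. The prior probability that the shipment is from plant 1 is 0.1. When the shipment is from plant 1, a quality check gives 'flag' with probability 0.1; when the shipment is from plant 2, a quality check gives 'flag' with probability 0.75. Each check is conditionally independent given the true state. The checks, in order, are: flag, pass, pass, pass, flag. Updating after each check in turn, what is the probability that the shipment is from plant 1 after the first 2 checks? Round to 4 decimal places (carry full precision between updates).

After 'flag': P(plant 1) = 0.1·0.1000 / (0.1·0.1000 + 0.75·0.9000) ≈ 0.0146
After 'pass': P(plant 1) = 0.9·0.0146 / (0.9·0.0146 + 0.25·0.9854) ≈ 0.0506

0.0506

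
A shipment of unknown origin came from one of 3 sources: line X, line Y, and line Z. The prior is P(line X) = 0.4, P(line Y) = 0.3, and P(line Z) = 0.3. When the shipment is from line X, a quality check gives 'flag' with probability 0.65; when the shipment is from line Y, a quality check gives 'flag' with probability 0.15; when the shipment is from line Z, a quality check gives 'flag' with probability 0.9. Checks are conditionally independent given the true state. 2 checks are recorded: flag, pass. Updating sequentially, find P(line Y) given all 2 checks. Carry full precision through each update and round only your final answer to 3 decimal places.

Apply Bayes' rule sequentially, carrying P(line Y) forward.
After 'flag': normaliser = 0.65·0.4000 + 0.15·0.3000 + 0.9·0.3000; P(line X) ≈ 0.4522, P(line Y) ≈ 0.0783, P(line Z) ≈ 0.4696
After 'pass': normaliser = 0.35·0.4522 + 0.85·0.0783 + 0.1·0.4696; P(line X) ≈ 0.5824, P(line Y) ≈ 0.2448, P(line Z) ≈ 0.1728

0.245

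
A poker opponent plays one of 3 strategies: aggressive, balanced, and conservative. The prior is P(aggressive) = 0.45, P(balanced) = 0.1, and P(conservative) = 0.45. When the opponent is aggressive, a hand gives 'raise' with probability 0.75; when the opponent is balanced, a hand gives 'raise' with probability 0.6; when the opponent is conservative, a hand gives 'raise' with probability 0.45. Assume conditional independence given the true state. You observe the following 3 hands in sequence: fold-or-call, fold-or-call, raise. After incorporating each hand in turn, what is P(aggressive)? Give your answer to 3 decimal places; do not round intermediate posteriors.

0.229

Apply Bayes' rule sequentially, carrying P(aggressive) forward.
After 'fold-or-call': normaliser = 0.25·0.4500 + 0.4·0.1000 + 0.55·0.4500; P(aggressive) ≈ 0.2812, P(balanced) ≈ 0.1000, P(conservative) ≈ 0.6188
After 'fold-or-call': normaliser = 0.25·0.2812 + 0.4·0.1000 + 0.55·0.6188; P(aggressive) ≈ 0.1560, P(balanced) ≈ 0.0888, P(conservative) ≈ 0.7552
After 'raise': normaliser = 0.75·0.1560 + 0.6·0.0888 + 0.45·0.7552; P(aggressive) ≈ 0.2294, P(balanced) ≈ 0.1044, P(conservative) ≈ 0.6662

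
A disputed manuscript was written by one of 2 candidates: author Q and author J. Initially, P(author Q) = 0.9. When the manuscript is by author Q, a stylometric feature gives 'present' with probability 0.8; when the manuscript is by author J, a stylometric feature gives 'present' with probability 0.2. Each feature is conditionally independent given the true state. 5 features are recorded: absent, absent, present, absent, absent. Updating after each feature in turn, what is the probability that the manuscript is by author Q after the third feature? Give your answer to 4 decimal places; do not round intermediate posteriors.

0.6923

After 'absent': P(author Q) = 0.2·0.9000 / (0.2·0.9000 + 0.8·0.1000) ≈ 0.6923
After 'absent': P(author Q) = 0.2·0.6923 / (0.2·0.6923 + 0.8·0.3077) ≈ 0.3600
After 'present': P(author Q) = 0.8·0.3600 / (0.8·0.3600 + 0.2·0.6400) ≈ 0.6923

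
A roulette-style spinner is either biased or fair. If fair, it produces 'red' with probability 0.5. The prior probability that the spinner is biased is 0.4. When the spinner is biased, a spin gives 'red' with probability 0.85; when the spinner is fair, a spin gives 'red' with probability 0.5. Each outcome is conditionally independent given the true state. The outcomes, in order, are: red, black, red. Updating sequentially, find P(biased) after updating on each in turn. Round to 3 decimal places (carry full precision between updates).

After 'red': P(biased) = 0.85·0.4000 / (0.85·0.4000 + 0.5·0.6000) ≈ 0.5312
After 'black': P(biased) = 0.15·0.5312 / (0.15·0.5312 + 0.5·0.4688) ≈ 0.2537
After 'red': P(biased) = 0.85·0.2537 / (0.85·0.2537 + 0.5·0.7463) ≈ 0.3663

0.366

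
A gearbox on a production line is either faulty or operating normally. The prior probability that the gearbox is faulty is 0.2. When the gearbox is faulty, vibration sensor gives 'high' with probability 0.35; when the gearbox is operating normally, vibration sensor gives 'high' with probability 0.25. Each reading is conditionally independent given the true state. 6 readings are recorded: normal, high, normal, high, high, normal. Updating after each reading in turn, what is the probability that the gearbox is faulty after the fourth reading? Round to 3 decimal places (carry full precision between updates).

0.269

After 'normal': P(faulty) = 0.65·0.2000 / (0.65·0.2000 + 0.75·0.8000) ≈ 0.1781
After 'high': P(faulty) = 0.35·0.1781 / (0.35·0.1781 + 0.25·0.8219) ≈ 0.2327
After 'normal': P(faulty) = 0.65·0.2327 / (0.65·0.2327 + 0.75·0.7673) ≈ 0.2082
After 'high': P(faulty) = 0.35·0.2082 / (0.35·0.2082 + 0.25·0.7918) ≈ 0.2690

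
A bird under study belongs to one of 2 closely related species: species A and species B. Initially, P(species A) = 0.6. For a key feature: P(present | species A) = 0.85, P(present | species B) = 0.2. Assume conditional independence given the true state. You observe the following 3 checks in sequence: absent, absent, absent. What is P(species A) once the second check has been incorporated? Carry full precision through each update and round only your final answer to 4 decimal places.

0.0501

Apply Bayes' rule sequentially, carrying P(species A) forward.
After 'absent': P(species A) = 0.15·0.6000 / (0.15·0.6000 + 0.8·0.4000) ≈ 0.2195
After 'absent': P(species A) = 0.15·0.2195 / (0.15·0.2195 + 0.8·0.7805) ≈ 0.0501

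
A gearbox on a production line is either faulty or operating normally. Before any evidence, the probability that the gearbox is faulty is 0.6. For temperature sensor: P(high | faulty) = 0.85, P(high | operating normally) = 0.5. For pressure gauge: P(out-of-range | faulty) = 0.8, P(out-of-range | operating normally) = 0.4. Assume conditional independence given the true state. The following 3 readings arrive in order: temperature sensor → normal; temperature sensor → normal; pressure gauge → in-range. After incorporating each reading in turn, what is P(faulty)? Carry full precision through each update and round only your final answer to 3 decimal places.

0.043

After temperature sensor='normal': P(faulty) = 0.15·0.6000 / (0.15·0.6000 + 0.5·0.4000) ≈ 0.3103
After temperature sensor='normal': P(faulty) = 0.15·0.3103 / (0.15·0.3103 + 0.5·0.6897) ≈ 0.1189
After pressure gauge='in-range': P(faulty) = 0.2·0.1189 / (0.2·0.1189 + 0.6·0.8811) ≈ 0.0431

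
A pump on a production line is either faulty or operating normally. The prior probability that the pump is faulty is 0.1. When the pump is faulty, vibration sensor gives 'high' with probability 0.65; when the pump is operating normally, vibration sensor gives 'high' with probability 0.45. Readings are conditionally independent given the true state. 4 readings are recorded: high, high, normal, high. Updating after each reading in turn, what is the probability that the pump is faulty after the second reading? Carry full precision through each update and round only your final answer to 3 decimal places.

After 'high': P(faulty) = 0.65·0.1000 / (0.65·0.1000 + 0.45·0.9000) ≈ 0.1383
After 'high': P(faulty) = 0.65·0.1383 / (0.65·0.1383 + 0.45·0.8617) ≈ 0.1882

0.188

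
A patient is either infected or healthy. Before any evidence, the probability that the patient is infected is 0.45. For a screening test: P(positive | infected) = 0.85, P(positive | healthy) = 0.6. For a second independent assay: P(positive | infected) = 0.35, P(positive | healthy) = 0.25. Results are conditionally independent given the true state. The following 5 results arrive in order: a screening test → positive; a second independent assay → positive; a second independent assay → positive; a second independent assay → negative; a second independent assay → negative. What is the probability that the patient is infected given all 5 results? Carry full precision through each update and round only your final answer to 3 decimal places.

Each posterior becomes the prior for the next update.
After a screening test='positive': P(infected) = 0.85·0.4500 / (0.85·0.4500 + 0.6·0.5500) ≈ 0.5368
After a second independent assay='positive': P(infected) = 0.35·0.5368 / (0.35·0.5368 + 0.25·0.4632) ≈ 0.6187
After a second independent assay='positive': P(infected) = 0.35·0.6187 / (0.35·0.6187 + 0.25·0.3813) ≈ 0.6944
After a second independent assay='negative': P(infected) = 0.65·0.6944 / (0.65·0.6944 + 0.75·0.3056) ≈ 0.6632
After a second independent assay='negative': P(infected) = 0.65·0.6632 / (0.65·0.6632 + 0.75·0.3368) ≈ 0.6305

0.631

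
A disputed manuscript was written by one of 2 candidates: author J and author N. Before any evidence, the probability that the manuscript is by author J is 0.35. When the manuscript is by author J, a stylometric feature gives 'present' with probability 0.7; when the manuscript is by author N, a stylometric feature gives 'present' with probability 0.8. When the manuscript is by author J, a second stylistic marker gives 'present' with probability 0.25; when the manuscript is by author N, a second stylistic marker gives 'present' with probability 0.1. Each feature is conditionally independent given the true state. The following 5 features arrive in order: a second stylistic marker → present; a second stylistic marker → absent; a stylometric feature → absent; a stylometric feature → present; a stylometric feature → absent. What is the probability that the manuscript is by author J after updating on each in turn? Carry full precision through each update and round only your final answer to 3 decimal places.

0.688

Apply Bayes' rule sequentially, carrying P(author J) forward.
After a second stylistic marker='present': P(author J) = 0.25·0.3500 / (0.25·0.3500 + 0.1·0.6500) ≈ 0.5738
After a second stylistic marker='absent': P(author J) = 0.75·0.5738 / (0.75·0.5738 + 0.9·0.4262) ≈ 0.5287
After a stylometric feature='absent': P(author J) = 0.3·0.5287 / (0.3·0.5287 + 0.2·0.4713) ≈ 0.6272
After a stylometric feature='present': P(author J) = 0.7·0.6272 / (0.7·0.6272 + 0.8·0.3728) ≈ 0.5955
After a stylometric feature='absent': P(author J) = 0.3·0.5955 / (0.3·0.5955 + 0.2·0.4045) ≈ 0.6883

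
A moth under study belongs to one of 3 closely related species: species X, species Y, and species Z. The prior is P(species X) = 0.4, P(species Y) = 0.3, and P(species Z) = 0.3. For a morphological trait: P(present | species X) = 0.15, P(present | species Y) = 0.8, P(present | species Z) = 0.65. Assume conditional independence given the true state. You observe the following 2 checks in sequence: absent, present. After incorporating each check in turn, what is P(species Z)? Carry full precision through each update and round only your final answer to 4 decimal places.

0.4081

After 'absent': normaliser = 0.85·0.4000 + 0.2·0.3000 + 0.35·0.3000; P(species X) ≈ 0.6733, P(species Y) ≈ 0.1188, P(species Z) ≈ 0.2079
After 'present': normaliser = 0.15·0.6733 + 0.8·0.1188 + 0.65·0.2079; P(species X) ≈ 0.3049, P(species Y) ≈ 0.2870, P(species Z) ≈ 0.4081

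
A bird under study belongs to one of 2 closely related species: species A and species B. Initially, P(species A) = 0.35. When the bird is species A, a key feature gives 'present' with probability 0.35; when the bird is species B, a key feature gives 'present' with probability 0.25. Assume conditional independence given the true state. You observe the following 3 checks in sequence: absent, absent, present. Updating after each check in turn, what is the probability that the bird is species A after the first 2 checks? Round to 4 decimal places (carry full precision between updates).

Each posterior becomes the prior for the next update.
After 'absent': P(species A) = 0.65·0.3500 / (0.65·0.3500 + 0.75·0.6500) ≈ 0.3182
After 'absent': P(species A) = 0.65·0.3182 / (0.65·0.3182 + 0.75·0.6818) ≈ 0.2880

0.2880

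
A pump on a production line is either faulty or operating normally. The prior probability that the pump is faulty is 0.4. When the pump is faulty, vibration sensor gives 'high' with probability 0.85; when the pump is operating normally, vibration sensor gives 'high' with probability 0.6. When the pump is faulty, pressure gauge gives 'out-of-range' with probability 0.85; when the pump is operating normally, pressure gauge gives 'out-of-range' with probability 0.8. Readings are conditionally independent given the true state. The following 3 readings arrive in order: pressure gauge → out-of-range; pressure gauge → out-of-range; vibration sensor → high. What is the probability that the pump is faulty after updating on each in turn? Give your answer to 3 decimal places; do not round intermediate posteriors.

0.516

After pressure gauge='out-of-range': P(faulty) = 0.85·0.4000 / (0.85·0.4000 + 0.8·0.6000) ≈ 0.4146
After pressure gauge='out-of-range': P(faulty) = 0.85·0.4146 / (0.85·0.4146 + 0.8·0.5854) ≈ 0.4294
After vibration sensor='high': P(faulty) = 0.85·0.4294 / (0.85·0.4294 + 0.6·0.5706) ≈ 0.5160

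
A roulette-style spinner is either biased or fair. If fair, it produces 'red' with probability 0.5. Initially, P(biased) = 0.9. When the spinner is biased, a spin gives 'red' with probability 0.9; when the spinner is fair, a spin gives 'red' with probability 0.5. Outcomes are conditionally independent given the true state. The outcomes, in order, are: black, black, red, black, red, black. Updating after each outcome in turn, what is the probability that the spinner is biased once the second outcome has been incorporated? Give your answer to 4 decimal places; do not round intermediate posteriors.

Each posterior becomes the prior for the next update.
After 'black': P(biased) = 0.1·0.9000 / (0.1·0.9000 + 0.5·0.1000) ≈ 0.6429
After 'black': P(biased) = 0.1·0.6429 / (0.1·0.6429 + 0.5·0.3571) ≈ 0.2647

0.2647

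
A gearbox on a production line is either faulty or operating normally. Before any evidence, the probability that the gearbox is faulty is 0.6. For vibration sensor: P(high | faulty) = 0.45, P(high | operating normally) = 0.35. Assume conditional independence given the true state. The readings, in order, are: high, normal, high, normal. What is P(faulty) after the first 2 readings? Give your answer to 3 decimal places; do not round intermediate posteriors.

0.620

After 'high': P(faulty) = 0.45·0.6000 / (0.45·0.6000 + 0.35·0.4000) ≈ 0.6585
After 'normal': P(faulty) = 0.55·0.6585 / (0.55·0.6585 + 0.65·0.3415) ≈ 0.6200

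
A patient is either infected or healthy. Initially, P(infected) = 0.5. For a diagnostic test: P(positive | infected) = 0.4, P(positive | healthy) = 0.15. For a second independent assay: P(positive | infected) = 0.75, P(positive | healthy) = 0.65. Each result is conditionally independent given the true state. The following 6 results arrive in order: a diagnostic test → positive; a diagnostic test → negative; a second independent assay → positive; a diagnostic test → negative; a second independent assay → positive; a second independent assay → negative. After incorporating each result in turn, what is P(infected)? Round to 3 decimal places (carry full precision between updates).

0.558

Each posterior becomes the prior for the next update.
After a diagnostic test='positive': P(infected) = 0.4·0.5000 / (0.4·0.5000 + 0.15·0.5000) ≈ 0.7273
After a diagnostic test='negative': P(infected) = 0.6·0.7273 / (0.6·0.7273 + 0.85·0.2727) ≈ 0.6531
After a second independent assay='positive': P(infected) = 0.75·0.6531 / (0.75·0.6531 + 0.65·0.3469) ≈ 0.6847
After a diagnostic test='negative': P(infected) = 0.6·0.6847 / (0.6·0.6847 + 0.85·0.3153) ≈ 0.6052
After a second independent assay='positive': P(infected) = 0.75·0.6052 / (0.75·0.6052 + 0.65·0.3948) ≈ 0.6389
After a second independent assay='negative': P(infected) = 0.25·0.6389 / (0.25·0.6389 + 0.35·0.3611) ≈ 0.5582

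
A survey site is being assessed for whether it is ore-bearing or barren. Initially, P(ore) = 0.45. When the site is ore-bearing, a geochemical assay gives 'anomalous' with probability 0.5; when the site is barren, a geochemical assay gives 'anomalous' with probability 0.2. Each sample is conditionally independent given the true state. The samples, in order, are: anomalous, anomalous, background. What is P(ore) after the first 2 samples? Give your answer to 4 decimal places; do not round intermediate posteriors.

0.8364

Each posterior becomes the prior for the next update.
After 'anomalous': P(ore) = 0.5·0.4500 / (0.5·0.4500 + 0.2·0.5500) ≈ 0.6716
After 'anomalous': P(ore) = 0.5·0.6716 / (0.5·0.6716 + 0.2·0.3284) ≈ 0.8364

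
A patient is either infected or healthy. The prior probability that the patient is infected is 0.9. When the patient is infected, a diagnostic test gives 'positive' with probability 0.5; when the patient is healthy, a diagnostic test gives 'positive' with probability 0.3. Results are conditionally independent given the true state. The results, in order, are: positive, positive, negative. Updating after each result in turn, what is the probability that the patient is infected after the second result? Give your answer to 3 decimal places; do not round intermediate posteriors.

Each posterior becomes the prior for the next update.
After 'positive': P(infected) = 0.5·0.9000 / (0.5·0.9000 + 0.3·0.1000) ≈ 0.9375
After 'positive': P(infected) = 0.5·0.9375 / (0.5·0.9375 + 0.3·0.0625) ≈ 0.9615

0.962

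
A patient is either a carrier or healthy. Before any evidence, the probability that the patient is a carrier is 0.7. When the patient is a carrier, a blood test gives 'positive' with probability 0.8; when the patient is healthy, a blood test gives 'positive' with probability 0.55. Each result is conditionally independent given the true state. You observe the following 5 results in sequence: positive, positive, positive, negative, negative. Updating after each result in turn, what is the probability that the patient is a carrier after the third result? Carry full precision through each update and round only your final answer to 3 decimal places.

After 'positive': P(carrier) = 0.8·0.7000 / (0.8·0.7000 + 0.55·0.3000) ≈ 0.7724
After 'positive': P(carrier) = 0.8·0.7724 / (0.8·0.7724 + 0.55·0.2276) ≈ 0.8316
After 'positive': P(carrier) = 0.8·0.8316 / (0.8·0.8316 + 0.55·0.1684) ≈ 0.8778

0.878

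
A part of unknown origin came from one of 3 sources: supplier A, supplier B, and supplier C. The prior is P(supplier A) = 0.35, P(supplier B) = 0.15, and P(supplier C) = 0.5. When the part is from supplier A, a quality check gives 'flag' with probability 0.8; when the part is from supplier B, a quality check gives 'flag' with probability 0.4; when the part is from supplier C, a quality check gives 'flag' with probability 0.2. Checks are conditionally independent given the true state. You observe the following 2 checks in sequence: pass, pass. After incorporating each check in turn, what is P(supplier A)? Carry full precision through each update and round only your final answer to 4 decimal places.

0.0361

Apply Bayes' rule sequentially, carrying P(supplier A) forward.
After 'pass': normaliser = 0.2·0.3500 + 0.6·0.1500 + 0.8·0.5000; P(supplier A) ≈ 0.1250, P(supplier B) ≈ 0.1607, P(supplier C) ≈ 0.7143
After 'pass': normaliser = 0.2·0.1250 + 0.6·0.1607 + 0.8·0.7143; P(supplier A) ≈ 0.0361, P(supplier B) ≈ 0.1392, P(supplier C) ≈ 0.8247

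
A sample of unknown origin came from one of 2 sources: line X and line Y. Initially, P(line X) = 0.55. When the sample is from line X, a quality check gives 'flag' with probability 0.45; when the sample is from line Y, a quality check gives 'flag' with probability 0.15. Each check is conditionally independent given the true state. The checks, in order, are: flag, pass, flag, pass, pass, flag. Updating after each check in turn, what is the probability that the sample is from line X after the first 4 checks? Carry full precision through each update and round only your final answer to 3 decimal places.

After 'flag': P(line X) = 0.45·0.5500 / (0.45·0.5500 + 0.15·0.4500) ≈ 0.7857
After 'pass': P(line X) = 0.55·0.7857 / (0.55·0.7857 + 0.85·0.2143) ≈ 0.7035
After 'flag': P(line X) = 0.45·0.7035 / (0.45·0.7035 + 0.15·0.2965) ≈ 0.8768
After 'pass': P(line X) = 0.55·0.8768 / (0.55·0.8768 + 0.85·0.1232) ≈ 0.8216

0.822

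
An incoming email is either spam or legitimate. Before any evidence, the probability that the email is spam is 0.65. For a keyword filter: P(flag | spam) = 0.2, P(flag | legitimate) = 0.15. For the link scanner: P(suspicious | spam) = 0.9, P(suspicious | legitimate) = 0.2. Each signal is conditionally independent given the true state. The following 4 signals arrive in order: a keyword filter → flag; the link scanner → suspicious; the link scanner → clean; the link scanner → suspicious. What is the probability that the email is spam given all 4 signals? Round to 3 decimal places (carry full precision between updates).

0.862

After a keyword filter='flag': P(spam) = 0.2·0.6500 / (0.2·0.6500 + 0.15·0.3500) ≈ 0.7123
After the link scanner='suspicious': P(spam) = 0.9·0.7123 / (0.9·0.7123 + 0.2·0.2877) ≈ 0.9176
After the link scanner='clean': P(spam) = 0.1·0.9176 / (0.1·0.9176 + 0.8·0.0824) ≈ 0.5821
After the link scanner='suspicious': P(spam) = 0.9·0.5821 / (0.9·0.5821 + 0.2·0.4179) ≈ 0.8624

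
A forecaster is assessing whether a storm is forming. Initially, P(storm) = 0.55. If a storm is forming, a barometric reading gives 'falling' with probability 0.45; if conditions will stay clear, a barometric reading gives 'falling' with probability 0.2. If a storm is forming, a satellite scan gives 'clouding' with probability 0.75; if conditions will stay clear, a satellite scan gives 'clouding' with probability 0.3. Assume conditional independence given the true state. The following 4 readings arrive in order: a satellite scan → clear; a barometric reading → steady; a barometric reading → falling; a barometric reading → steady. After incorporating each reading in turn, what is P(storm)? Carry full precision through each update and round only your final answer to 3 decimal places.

0.317

After a satellite scan='clear': P(storm) = 0.25·0.5500 / (0.25·0.5500 + 0.7·0.4500) ≈ 0.3039
After a barometric reading='steady': P(storm) = 0.55·0.3039 / (0.55·0.3039 + 0.8·0.6961) ≈ 0.2308
After a barometric reading='falling': P(storm) = 0.45·0.2308 / (0.45·0.2308 + 0.2·0.7692) ≈ 0.4031
After a barometric reading='steady': P(storm) = 0.55·0.4031 / (0.55·0.4031 + 0.8·0.5969) ≈ 0.3170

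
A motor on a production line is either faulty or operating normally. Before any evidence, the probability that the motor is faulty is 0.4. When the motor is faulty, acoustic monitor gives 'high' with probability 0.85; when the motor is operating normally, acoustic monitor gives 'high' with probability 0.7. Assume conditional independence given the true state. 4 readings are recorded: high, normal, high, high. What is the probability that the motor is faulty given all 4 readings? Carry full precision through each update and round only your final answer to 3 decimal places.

0.374

After 'high': P(faulty) = 0.85·0.4000 / (0.85·0.4000 + 0.7·0.6000) ≈ 0.4474
After 'normal': P(faulty) = 0.15·0.4474 / (0.15·0.4474 + 0.3·0.5526) ≈ 0.2881
After 'high': P(faulty) = 0.85·0.2881 / (0.85·0.2881 + 0.7·0.7119) ≈ 0.3295
After 'high': P(faulty) = 0.85·0.3295 / (0.85·0.3295 + 0.7·0.6705) ≈ 0.3738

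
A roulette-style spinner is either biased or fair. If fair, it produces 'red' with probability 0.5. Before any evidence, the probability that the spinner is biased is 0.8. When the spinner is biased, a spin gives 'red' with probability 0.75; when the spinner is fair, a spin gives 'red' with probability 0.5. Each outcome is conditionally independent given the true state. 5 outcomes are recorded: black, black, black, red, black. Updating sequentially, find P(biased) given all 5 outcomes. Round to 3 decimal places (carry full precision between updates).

0.273

After 'black': P(biased) = 0.25·0.8000 / (0.25·0.8000 + 0.5·0.2000) ≈ 0.6667
After 'black': P(biased) = 0.25·0.6667 / (0.25·0.6667 + 0.5·0.3333) ≈ 0.5000
After 'black': P(biased) = 0.25·0.5000 / (0.25·0.5000 + 0.5·0.5000) ≈ 0.3333
After 'red': P(biased) = 0.75·0.3333 / (0.75·0.3333 + 0.5·0.6667) ≈ 0.4286
After 'black': P(biased) = 0.25·0.4286 / (0.25·0.4286 + 0.5·0.5714) ≈ 0.2727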